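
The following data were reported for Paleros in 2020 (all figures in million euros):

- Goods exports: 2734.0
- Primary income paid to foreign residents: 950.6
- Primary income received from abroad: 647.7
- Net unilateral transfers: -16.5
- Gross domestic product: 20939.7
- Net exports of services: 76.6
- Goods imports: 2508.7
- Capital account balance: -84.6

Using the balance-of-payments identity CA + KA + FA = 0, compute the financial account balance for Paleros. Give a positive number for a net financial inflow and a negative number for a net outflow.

Goods balance = 2734.0 - 2508.7 = 225.3
Services balance = 76.6
Trade balance (goods + services) = 225.3 + 76.6 = 301.9
Net primary income = 647.7 - 950.6 = -302.9
Net secondary income = -16.5
Current account = 301.9 + (-302.9) + (-16.5) = -17.5
Financial account = -(-17.5 + (-84.6)) = 102.1

102.1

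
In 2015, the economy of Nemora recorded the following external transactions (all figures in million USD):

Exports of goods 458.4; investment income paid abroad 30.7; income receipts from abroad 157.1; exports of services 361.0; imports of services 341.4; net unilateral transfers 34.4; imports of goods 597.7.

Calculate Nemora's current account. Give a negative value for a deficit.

Goods balance = 458.4 - 597.7 = -139.3
Services balance = 361.0 - 341.4 = 19.6
Trade balance (goods + services) = -139.3 + 19.6 = -119.7
Net primary income = 157.1 - 30.7 = 126.4
Net secondary income = 34.4
Current account = -119.7 + 126.4 + 34.4 = 41.1

41.1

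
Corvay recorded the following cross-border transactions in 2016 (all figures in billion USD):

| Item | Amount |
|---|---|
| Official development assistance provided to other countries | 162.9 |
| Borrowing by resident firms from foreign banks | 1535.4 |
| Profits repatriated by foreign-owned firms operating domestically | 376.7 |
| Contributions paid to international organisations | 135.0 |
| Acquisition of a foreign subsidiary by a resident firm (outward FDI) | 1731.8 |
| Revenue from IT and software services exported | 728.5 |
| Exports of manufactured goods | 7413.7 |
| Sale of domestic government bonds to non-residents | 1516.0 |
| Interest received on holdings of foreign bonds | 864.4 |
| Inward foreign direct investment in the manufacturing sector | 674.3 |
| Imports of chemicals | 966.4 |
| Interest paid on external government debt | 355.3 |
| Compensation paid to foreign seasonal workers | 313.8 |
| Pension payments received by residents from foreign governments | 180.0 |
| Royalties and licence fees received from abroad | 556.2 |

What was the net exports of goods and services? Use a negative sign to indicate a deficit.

Goods: -966.4 + 7413.7 = 6447.3
Services: 728.5 + 556.2 = 1284.7
Trade balance = 6447.3 + 1284.7 = 7732.0
(Excluded from the trade balance — secondary income: official development assistance provided to other countries 162.9, contributions paid to international organisations 135.0, pension payments received by residents from foreign governments 180.0; financial account: borrowing by resident firms from foreign banks 1535.4, acquisition of a foreign subsidiary by a resident firm (outward FDI) 1731.8, sale of domestic government bonds to non-residents 1516.0, inward foreign direct investment in the manufacturing sector 674.3; primary income: profits repatriated by foreign-owned firms operating domestically 376.7, interest received on holdings of foreign bonds 864.4, interest paid on external government debt 355.3, compensation paid to foreign seasonal workers 313.8.)

7732.0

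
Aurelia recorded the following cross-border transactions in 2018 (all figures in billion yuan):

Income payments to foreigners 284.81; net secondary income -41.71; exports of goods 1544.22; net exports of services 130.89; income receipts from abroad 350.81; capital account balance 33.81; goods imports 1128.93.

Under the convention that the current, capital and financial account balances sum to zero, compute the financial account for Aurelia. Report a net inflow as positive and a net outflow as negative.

-604.28

Goods balance = 1544.22 - 1128.93 = 415.29
Services balance = 130.89
Trade balance (goods + services) = 415.29 + 130.89 = 546.18
Net primary income = 350.81 - 284.81 = 66.00
Net secondary income = -41.71
Current account = 546.18 + 66.00 + (-41.71) = 570.47
Financial account = -(570.47 + 33.81) = -604.28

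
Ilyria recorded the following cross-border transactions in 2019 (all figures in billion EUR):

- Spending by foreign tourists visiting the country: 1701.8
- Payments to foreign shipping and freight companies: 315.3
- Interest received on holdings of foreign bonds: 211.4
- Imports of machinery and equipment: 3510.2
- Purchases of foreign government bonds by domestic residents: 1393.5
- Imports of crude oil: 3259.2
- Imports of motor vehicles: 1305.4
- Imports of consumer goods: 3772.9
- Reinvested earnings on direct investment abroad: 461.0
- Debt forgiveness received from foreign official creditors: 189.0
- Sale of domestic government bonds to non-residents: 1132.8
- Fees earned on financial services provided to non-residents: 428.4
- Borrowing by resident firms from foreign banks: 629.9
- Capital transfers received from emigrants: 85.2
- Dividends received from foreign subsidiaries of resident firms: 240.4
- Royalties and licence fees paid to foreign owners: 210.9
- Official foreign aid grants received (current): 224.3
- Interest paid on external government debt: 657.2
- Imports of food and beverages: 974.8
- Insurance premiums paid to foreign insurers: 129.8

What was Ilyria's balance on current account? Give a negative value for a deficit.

Goods: -3772.9 - 3510.2 - 974.8 - 3259.2 - 1305.4 = -12822.5
Services: 428.4 - 129.8 - 315.3 - 210.9 + 1701.8 = 1474.2
Primary income: 211.4 - 657.2 + 240.4 + 461.0 = 255.6
Secondary income: 224.3
Current account = (-12822.5) + 1474.2 + 255.6 + 224.3 = -10868.4
(Excluded from the current account — financial account: purchases of foreign government bonds by domestic residents 1393.5, sale of domestic government bonds to non-residents 1132.8, borrowing by resident firms from foreign banks 629.9; capital account: debt forgiveness received from foreign official creditors 189.0, capital transfers received from emigrants 85.2.)

-10868.4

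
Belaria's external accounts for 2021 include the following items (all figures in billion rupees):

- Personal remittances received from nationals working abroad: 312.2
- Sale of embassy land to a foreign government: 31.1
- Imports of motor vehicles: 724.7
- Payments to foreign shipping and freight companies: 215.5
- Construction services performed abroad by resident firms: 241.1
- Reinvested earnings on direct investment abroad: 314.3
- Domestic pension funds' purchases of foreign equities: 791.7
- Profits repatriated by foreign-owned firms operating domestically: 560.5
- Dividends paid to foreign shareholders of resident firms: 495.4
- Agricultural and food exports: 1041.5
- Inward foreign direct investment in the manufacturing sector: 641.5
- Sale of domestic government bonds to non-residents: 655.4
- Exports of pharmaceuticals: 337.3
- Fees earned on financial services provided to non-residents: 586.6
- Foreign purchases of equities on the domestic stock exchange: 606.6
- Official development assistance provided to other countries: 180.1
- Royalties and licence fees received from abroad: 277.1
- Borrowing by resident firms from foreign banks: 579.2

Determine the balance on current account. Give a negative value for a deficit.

933.9

Goods: 1041.5 + 337.3 - 724.7 = 654.1
Services: 241.1 + 277.1 + 586.6 - 215.5 = 889.3
Primary income: -495.4 + 314.3 - 560.5 = -741.6
Secondary income: 312.2 - 180.1 = 132.1
Current account = 654.1 + 889.3 + (-741.6) + 132.1 = 933.9
(Excluded from the current account — capital account: sale of embassy land to a foreign government 31.1; financial account: domestic pension funds' purchases of foreign equities 791.7, inward foreign direct investment in the manufacturing sector 641.5, sale of domestic government bonds to non-residents 655.4, foreign purchases of equities on the domestic stock exchange 606.6, borrowing by resident firms from foreign banks 579.2.)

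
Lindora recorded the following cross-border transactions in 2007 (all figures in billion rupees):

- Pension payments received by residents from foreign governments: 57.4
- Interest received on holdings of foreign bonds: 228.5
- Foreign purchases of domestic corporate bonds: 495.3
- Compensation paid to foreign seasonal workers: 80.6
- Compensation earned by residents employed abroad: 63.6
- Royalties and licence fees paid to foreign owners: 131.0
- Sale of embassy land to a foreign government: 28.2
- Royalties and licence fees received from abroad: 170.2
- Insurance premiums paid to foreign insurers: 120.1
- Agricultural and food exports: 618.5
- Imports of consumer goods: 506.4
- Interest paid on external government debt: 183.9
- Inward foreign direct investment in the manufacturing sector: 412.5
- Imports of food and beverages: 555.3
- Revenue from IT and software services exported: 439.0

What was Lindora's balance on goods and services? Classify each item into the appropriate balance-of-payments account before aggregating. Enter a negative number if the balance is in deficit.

-85.1

Goods: -506.4 + 618.5 - 555.3 = -443.2
Services: 439.0 + 170.2 - 131.0 - 120.1 = 358.1
Trade balance = -443.2 + 358.1 = -85.1
(Excluded from the trade balance — secondary income: pension payments received by residents from foreign governments 57.4; primary income: interest received on holdings of foreign bonds 228.5, compensation paid to foreign seasonal workers 80.6, compensation earned by residents employed abroad 63.6, interest paid on external government debt 183.9; financial account: foreign purchases of domestic corporate bonds 495.3, inward foreign direct investment in the manufacturing sector 412.5; capital account: sale of embassy land to a foreign government 28.2.)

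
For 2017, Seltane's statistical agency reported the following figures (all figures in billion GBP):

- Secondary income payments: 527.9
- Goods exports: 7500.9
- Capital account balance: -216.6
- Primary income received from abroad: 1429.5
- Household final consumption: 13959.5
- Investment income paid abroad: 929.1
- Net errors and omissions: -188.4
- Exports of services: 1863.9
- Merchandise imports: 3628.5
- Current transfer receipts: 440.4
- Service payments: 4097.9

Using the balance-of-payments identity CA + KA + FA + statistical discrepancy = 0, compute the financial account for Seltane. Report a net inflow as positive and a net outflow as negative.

Goods balance = 7500.9 - 3628.5 = 3872.4
Services balance = 1863.9 - 4097.9 = -2234.0
Trade balance (goods + services) = 3872.4 + (-2234.0) = 1638.4
Net primary income = 1429.5 - 929.1 = 500.4
Net secondary income = 440.4 - 527.9 = -87.5
Current account = 1638.4 + 500.4 + (-87.5) = 2051.3
Financial account = -(2051.3 + (-216.6) + (-188.4)) = -1646.3

-1646.3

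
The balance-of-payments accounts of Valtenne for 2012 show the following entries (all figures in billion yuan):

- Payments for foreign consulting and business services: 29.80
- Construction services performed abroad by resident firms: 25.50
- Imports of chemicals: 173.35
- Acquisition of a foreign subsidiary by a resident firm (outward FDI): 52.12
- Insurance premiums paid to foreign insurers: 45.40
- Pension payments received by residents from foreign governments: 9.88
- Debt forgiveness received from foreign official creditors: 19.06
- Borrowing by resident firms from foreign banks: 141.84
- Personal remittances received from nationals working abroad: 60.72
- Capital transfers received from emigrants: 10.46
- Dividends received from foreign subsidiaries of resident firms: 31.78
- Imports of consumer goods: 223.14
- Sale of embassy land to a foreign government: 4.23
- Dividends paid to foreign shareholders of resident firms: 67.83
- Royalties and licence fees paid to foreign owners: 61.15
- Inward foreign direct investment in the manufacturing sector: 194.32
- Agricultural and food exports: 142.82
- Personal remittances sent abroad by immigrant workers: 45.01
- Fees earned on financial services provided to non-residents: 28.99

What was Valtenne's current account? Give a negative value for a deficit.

Goods: 142.82 - 223.14 - 173.35 = -253.67
Services: 25.50 + 28.99 - 29.80 - 45.40 - 61.15 = -81.86
Primary income: -67.83 + 31.78 = -36.05
Secondary income: -45.01 + 9.88 + 60.72 = 25.59
Current account = (-253.67) + (-81.86) + (-36.05) + 25.59 = -345.99
(Excluded from the current account — financial account: acquisition of a foreign subsidiary by a resident firm (outward FDI) 52.12, borrowing by resident firms from foreign banks 141.84, inward foreign direct investment in the manufacturing sector 194.32; capital account: debt forgiveness received from foreign official creditors 19.06, capital transfers received from emigrants 10.46, sale of embassy land to a foreign government 4.23.)

-345.99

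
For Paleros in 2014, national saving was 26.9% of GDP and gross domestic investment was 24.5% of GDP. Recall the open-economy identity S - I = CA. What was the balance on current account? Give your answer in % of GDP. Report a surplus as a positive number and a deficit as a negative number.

CA = S - I = 26.9 - 24.5 = 2.4

2.4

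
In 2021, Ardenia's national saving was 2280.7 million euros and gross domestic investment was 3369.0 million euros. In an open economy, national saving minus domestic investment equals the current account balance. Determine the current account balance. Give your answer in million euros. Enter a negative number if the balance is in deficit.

CA = S - I = 2280.7 - 3369.0 = -1088.3

-1088.3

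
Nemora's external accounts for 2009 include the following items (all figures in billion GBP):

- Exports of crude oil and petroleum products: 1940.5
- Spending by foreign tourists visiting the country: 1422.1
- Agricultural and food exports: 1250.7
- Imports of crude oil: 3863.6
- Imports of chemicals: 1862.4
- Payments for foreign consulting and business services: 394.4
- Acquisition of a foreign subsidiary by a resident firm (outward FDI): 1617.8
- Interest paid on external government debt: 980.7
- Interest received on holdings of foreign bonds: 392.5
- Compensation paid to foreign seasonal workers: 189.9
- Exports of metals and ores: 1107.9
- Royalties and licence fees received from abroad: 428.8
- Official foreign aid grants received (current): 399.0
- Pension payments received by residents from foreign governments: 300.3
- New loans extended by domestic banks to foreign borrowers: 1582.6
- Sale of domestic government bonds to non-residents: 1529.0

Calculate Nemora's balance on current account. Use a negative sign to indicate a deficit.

-49.2

Goods: -1862.4 - 3863.6 + 1940.5 + 1107.9 + 1250.7 = -1426.9
Services: 428.8 - 394.4 + 1422.1 = 1456.5
Primary income: -980.7 - 189.9 + 392.5 = -778.1
Secondary income: 300.3 + 399.0 = 699.3
Current account = (-1426.9) + 1456.5 + (-778.1) + 699.3 = -49.2
(Excluded from the current account — financial account: acquisition of a foreign subsidiary by a resident firm (outward FDI) 1617.8, new loans extended by domestic banks to foreign borrowers 1582.6, sale of domestic government bonds to non-residents 1529.0.)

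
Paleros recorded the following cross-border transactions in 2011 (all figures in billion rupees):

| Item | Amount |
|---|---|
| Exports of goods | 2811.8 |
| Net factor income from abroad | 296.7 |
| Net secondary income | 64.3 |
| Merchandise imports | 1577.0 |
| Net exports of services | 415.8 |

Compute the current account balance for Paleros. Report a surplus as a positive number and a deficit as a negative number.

2011.6

Goods balance = 2811.8 - 1577.0 = 1234.8
Services balance = 415.8
Trade balance (goods + services) = 1234.8 + 415.8 = 1650.6
Net primary income = 296.7
Net secondary income = 64.3
Current account = 1650.6 + 296.7 + 64.3 = 2011.6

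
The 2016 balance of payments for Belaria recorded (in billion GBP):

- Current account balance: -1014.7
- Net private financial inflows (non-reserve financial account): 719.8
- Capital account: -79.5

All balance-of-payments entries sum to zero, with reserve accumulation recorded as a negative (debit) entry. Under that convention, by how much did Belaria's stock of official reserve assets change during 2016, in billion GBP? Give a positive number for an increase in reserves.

-374.4

Official reserve transactions balance = -((-1014.7) + (-79.5) + 719.8) = 374.4
An accumulation of reserves is recorded as a debit (negative entry), so the change in the stock of reserves is the negative of that balance.
Change in official reserves = -(374.4) = -374.4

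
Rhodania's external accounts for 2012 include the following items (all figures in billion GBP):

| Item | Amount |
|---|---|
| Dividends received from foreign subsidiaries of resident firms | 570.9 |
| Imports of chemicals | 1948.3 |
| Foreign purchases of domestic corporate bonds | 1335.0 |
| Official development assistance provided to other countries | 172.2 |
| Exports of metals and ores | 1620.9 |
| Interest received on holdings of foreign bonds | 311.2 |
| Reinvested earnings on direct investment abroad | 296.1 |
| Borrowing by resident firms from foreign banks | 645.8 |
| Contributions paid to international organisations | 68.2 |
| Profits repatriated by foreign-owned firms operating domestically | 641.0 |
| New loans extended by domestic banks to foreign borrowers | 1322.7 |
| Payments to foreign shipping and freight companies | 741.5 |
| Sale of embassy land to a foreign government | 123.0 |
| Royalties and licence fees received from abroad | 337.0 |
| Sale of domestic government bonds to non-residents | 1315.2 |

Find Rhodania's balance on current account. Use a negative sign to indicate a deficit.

-435.1

Goods: -1948.3 + 1620.9 = -327.4
Services: -741.5 + 337.0 = -404.5
Primary income: 570.9 + 311.2 - 641.0 + 296.1 = 537.2
Secondary income: -68.2 - 172.2 = -240.4
Current account = (-327.4) + (-404.5) + 537.2 + (-240.4) = -435.1
(Excluded from the current account — financial account: foreign purchases of domestic corporate bonds 1335.0, borrowing by resident firms from foreign banks 645.8, new loans extended by domestic banks to foreign borrowers 1322.7, sale of domestic government bonds to non-residents 1315.2; capital account: sale of embassy land to a foreign government 123.0.)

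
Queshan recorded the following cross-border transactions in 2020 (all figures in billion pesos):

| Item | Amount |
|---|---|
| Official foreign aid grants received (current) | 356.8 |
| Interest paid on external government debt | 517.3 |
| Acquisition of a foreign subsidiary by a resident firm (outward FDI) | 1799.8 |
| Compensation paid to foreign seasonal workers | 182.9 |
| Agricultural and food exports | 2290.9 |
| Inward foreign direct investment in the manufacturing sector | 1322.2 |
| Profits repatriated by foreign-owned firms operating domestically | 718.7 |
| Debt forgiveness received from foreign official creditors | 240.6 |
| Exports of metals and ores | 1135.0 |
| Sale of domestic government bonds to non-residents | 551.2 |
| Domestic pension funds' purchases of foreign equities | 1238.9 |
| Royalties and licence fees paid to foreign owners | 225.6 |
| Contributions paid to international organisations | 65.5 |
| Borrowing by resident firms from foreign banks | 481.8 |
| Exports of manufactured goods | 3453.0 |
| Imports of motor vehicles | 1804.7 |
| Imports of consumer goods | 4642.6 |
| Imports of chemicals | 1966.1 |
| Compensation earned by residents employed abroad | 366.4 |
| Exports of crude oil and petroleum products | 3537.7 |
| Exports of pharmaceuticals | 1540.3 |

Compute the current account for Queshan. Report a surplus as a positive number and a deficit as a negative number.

2556.7

Goods: 1135.0 - 4642.6 + 1540.3 - 1966.1 + 3537.7 + 2290.9 - 1804.7 + 3453.0 = 3543.5
Services: -225.6
Primary income: 366.4 - 718.7 - 182.9 - 517.3 = -1052.5
Secondary income: 356.8 - 65.5 = 291.3
Current account = 3543.5 + (-225.6) + (-1052.5) + 291.3 = 2556.7
(Excluded from the current account — financial account: acquisition of a foreign subsidiary by a resident firm (outward FDI) 1799.8, inward foreign direct investment in the manufacturing sector 1322.2, sale of domestic government bonds to non-residents 551.2, domestic pension funds' purchases of foreign equities 1238.9, borrowing by resident firms from foreign banks 481.8; capital account: debt forgiveness received from foreign official creditors 240.6.)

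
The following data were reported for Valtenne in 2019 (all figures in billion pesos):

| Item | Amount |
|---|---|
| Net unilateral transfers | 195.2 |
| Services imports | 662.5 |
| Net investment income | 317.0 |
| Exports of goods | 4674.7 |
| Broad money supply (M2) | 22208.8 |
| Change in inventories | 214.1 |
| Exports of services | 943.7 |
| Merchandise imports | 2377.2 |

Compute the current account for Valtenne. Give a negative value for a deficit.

3090.9

Goods balance = 4674.7 - 2377.2 = 2297.5
Services balance = 943.7 - 662.5 = 281.2
Trade balance (goods + services) = 2297.5 + 281.2 = 2578.7
Net primary income = 317.0
Net secondary income = 195.2
Current account = 2578.7 + 317.0 + 195.2 = 3090.9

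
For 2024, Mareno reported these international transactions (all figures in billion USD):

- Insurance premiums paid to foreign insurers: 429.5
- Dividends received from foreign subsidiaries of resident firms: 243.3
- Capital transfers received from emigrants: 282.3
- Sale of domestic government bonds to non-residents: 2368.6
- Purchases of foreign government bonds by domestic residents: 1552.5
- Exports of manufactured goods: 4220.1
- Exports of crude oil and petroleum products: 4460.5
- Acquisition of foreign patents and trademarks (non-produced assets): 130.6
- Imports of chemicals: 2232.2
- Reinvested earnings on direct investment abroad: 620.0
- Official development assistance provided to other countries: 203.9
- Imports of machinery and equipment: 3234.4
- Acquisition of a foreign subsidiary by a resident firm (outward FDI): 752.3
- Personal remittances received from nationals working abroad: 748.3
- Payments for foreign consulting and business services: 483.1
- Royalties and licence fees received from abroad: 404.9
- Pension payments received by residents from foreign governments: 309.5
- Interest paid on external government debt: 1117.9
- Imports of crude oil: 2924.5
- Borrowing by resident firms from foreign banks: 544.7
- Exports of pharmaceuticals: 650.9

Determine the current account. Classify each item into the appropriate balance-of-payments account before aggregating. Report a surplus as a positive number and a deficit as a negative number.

1032.0

Goods: 4220.1 - 2232.2 - 2924.5 + 650.9 - 3234.4 + 4460.5 = 940.4
Services: -483.1 + 404.9 - 429.5 = -507.7
Primary income: -1117.9 + 243.3 + 620.0 = -254.6
Secondary income: 748.3 + 309.5 - 203.9 = 853.9
Current account = 940.4 + (-507.7) + (-254.6) + 853.9 = 1032.0
(Excluded from the current account — capital account: capital transfers received from emigrants 282.3, acquisition of foreign patents and trademarks (non-produced assets) 130.6; financial account: sale of domestic government bonds to non-residents 2368.6, purchases of foreign government bonds by domestic residents 1552.5, acquisition of a foreign subsidiary by a resident firm (outward FDI) 752.3, borrowing by resident firms from foreign banks 544.7.)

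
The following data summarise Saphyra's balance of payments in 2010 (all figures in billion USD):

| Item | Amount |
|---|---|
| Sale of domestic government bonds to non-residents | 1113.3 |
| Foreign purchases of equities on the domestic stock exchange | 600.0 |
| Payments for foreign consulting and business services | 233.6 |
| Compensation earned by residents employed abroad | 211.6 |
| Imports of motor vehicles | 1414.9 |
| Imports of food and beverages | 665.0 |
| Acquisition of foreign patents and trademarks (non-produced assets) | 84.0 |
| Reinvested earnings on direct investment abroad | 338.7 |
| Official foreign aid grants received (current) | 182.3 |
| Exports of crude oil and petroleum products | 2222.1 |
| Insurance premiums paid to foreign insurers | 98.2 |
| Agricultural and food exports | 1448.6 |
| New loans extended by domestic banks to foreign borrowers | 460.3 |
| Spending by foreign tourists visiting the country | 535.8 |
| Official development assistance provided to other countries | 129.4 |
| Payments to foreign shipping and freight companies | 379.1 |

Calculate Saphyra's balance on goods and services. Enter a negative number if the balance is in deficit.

1415.7

Goods: -665.0 - 1414.9 + 2222.1 + 1448.6 = 1590.8
Services: -379.1 - 233.6 + 535.8 - 98.2 = -175.1
Trade balance = 1590.8 + (-175.1) = 1415.7
(Excluded from the trade balance — financial account: sale of domestic government bonds to non-residents 1113.3, foreign purchases of equities on the domestic stock exchange 600.0, new loans extended by domestic banks to foreign borrowers 460.3; primary income: compensation earned by residents employed abroad 211.6, reinvested earnings on direct investment abroad 338.7; capital account: acquisition of foreign patents and trademarks (non-produced assets) 84.0; secondary income: official foreign aid grants received (current) 182.3, official development assistance provided to other countries 129.4.)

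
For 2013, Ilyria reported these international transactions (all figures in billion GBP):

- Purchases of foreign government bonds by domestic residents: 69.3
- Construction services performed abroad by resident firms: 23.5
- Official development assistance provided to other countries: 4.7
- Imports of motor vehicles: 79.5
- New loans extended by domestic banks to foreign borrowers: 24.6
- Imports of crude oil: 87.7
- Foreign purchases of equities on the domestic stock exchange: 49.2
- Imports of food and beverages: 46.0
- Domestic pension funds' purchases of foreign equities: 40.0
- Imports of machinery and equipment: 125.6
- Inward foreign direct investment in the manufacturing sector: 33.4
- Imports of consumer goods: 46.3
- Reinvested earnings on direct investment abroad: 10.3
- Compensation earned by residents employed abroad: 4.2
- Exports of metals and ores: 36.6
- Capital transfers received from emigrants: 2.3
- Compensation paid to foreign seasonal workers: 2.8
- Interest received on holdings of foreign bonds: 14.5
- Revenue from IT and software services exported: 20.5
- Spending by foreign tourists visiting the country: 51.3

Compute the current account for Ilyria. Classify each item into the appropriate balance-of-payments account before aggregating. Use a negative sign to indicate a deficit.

-231.7

Goods: -79.5 + 36.6 - 46.3 - 46.0 - 125.6 - 87.7 = -348.5
Services: 23.5 + 20.5 + 51.3 = 95.3
Primary income: -2.8 + 4.2 + 10.3 + 14.5 = 26.2
Secondary income: -4.7
Current account = (-348.5) + 95.3 + 26.2 + (-4.7) = -231.7
(Excluded from the current account — financial account: purchases of foreign government bonds by domestic residents 69.3, new loans extended by domestic banks to foreign borrowers 24.6, foreign purchases of equities on the domestic stock exchange 49.2, domestic pension funds' purchases of foreign equities 40.0, inward foreign direct investment in the manufacturing sector 33.4; capital account: capital transfers received from emigrants 2.3.)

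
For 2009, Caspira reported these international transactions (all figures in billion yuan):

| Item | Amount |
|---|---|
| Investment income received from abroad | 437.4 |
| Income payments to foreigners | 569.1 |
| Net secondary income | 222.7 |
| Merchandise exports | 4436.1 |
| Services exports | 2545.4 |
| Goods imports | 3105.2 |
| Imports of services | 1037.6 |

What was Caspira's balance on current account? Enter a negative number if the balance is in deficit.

Goods balance = 4436.1 - 3105.2 = 1330.9
Services balance = 2545.4 - 1037.6 = 1507.8
Trade balance (goods + services) = 1330.9 + 1507.8 = 2838.7
Net primary income = 437.4 - 569.1 = -131.7
Net secondary income = 222.7
Current account = 2838.7 + (-131.7) + 222.7 = 2929.7

2929.7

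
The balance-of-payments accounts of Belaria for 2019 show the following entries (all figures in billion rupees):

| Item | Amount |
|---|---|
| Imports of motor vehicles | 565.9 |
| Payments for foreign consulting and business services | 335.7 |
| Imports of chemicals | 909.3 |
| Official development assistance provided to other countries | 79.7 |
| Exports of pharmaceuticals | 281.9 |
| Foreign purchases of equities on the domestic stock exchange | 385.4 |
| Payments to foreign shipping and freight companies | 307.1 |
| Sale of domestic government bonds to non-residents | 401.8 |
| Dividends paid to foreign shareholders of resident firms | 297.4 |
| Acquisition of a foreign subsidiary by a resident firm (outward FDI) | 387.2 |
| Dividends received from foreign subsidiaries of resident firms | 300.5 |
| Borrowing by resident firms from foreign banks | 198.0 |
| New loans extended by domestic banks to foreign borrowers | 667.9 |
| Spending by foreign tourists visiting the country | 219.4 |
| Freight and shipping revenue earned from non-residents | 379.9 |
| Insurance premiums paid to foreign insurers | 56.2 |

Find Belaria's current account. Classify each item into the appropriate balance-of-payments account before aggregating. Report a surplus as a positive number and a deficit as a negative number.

Goods: 281.9 - 565.9 - 909.3 = -1193.3
Services: 219.4 + 379.9 - 307.1 - 335.7 - 56.2 = -99.7
Primary income: 300.5 - 297.4 = 3.1
Secondary income: -79.7
Current account = (-1193.3) + (-99.7) + 3.1 + (-79.7) = -1369.6
(Excluded from the current account — financial account: foreign purchases of equities on the domestic stock exchange 385.4, sale of domestic government bonds to non-residents 401.8, acquisition of a foreign subsidiary by a resident firm (outward FDI) 387.2, borrowing by resident firms from foreign banks 198.0, new loans extended by domestic banks to foreign borrowers 667.9.)

-1369.6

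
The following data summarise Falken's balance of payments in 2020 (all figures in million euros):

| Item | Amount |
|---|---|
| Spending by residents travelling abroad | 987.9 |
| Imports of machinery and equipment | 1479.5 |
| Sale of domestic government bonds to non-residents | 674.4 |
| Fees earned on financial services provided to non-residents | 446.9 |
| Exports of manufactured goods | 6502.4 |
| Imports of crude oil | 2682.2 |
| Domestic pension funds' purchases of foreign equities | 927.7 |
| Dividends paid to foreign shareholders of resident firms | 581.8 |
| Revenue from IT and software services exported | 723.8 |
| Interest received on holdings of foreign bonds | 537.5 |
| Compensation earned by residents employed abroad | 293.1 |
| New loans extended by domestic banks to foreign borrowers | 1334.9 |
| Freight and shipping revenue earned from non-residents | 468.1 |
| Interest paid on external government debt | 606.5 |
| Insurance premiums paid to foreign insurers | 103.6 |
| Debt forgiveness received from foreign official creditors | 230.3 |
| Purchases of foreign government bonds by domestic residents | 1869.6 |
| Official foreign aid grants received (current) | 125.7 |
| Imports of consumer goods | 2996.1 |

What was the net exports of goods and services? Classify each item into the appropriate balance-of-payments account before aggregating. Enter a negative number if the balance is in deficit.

-108.1

Goods: -2996.1 + 6502.4 - 2682.2 - 1479.5 = -655.4
Services: 468.1 - 987.9 + 723.8 - 103.6 + 446.9 = 547.3
Trade balance = -655.4 + 547.3 = -108.1
(Excluded from the trade balance — financial account: sale of domestic government bonds to non-residents 674.4, domestic pension funds' purchases of foreign equities 927.7, new loans extended by domestic banks to foreign borrowers 1334.9, purchases of foreign government bonds by domestic residents 1869.6; primary income: dividends paid to foreign shareholders of resident firms 581.8, interest received on holdings of foreign bonds 537.5, compensation earned by residents employed abroad 293.1, interest paid on external government debt 606.5; capital account: debt forgiveness received from foreign official creditors 230.3; secondary income: official foreign aid grants received (current) 125.7.)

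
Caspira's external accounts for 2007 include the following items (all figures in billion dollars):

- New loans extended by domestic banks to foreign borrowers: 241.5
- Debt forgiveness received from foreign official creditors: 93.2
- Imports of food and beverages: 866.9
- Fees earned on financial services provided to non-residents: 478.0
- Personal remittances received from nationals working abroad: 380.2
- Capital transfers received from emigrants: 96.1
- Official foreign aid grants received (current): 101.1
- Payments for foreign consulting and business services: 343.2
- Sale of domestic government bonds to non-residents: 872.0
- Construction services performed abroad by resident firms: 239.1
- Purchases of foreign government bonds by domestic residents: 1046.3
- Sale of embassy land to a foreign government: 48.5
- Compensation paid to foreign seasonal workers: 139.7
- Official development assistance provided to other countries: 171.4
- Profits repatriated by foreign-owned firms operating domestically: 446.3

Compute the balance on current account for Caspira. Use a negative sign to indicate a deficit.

Goods: -866.9
Services: 239.1 - 343.2 + 478.0 = 373.9
Primary income: -446.3 - 139.7 = -586.0
Secondary income: -171.4 + 101.1 + 380.2 = 309.9
Current account = (-866.9) + 373.9 + (-586.0) + 309.9 = -769.1
(Excluded from the current account — financial account: new loans extended by domestic banks to foreign borrowers 241.5, sale of domestic government bonds to non-residents 872.0, purchases of foreign government bonds by domestic residents 1046.3; capital account: debt forgiveness received from foreign official creditors 93.2, capital transfers received from emigrants 96.1, sale of embassy land to a foreign government 48.5.)

-769.1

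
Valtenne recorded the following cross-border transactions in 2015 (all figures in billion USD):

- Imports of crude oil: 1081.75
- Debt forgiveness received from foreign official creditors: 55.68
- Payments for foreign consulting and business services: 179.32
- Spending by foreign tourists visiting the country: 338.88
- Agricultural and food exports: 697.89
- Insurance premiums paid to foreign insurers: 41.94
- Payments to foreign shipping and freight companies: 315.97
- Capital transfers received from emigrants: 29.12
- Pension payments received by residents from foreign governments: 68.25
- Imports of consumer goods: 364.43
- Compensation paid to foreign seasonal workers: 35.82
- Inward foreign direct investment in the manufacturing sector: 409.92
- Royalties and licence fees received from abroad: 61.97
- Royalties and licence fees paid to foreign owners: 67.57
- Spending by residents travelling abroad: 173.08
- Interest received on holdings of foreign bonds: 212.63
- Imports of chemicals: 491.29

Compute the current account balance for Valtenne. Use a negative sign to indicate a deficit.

-1371.55

Goods: 697.89 - 491.29 - 364.43 - 1081.75 = -1239.58
Services: -315.97 - 179.32 - 173.08 - 41.94 - 67.57 + 338.88 + 61.97 = -377.03
Primary income: -35.82 + 212.63 = 176.81
Secondary income: 68.25
Current account = (-1239.58) + (-377.03) + 176.81 + 68.25 = -1371.55
(Excluded from the current account — capital account: debt forgiveness received from foreign official creditors 55.68, capital transfers received from emigrants 29.12; financial account: inward foreign direct investment in the manufacturing sector 409.92.)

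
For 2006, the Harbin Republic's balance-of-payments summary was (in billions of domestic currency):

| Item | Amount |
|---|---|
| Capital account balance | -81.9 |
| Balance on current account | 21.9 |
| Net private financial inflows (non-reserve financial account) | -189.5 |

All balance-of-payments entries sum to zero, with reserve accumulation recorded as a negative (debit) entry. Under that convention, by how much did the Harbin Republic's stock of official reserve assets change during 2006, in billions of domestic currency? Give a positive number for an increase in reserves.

-249.5

Official reserve transactions balance = -(21.9 + (-81.9) + (-189.5)) = 249.5
An accumulation of reserves is recorded as a debit (negative entry), so the change in the stock of reserves is the negative of that balance.
Change in official reserves = -(249.5) = -249.5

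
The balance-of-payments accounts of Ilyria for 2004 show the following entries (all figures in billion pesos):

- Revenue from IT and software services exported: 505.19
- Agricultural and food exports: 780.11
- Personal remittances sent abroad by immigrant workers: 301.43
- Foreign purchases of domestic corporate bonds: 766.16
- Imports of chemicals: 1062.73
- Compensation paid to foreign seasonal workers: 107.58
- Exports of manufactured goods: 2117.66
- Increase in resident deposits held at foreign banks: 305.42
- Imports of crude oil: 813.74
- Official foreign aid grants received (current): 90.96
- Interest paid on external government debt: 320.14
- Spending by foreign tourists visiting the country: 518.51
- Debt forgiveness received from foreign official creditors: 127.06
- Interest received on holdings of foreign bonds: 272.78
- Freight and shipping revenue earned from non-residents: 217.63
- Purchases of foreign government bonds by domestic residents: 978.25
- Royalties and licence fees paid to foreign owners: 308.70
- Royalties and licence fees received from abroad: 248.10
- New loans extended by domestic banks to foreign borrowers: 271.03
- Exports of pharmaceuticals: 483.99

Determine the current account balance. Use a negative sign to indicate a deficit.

Goods: -1062.73 + 780.11 + 483.99 + 2117.66 - 813.74 = 1505.29
Services: 248.10 + 505.19 + 217.63 - 308.70 + 518.51 = 1180.73
Primary income: -107.58 - 320.14 + 272.78 = -154.94
Secondary income: -301.43 + 90.96 = -210.47
Current account = 1505.29 + 1180.73 + (-154.94) + (-210.47) = 2320.61
(Excluded from the current account — financial account: foreign purchases of domestic corporate bonds 766.16, increase in resident deposits held at foreign banks 305.42, purchases of foreign government bonds by domestic residents 978.25, new loans extended by domestic banks to foreign borrowers 271.03; capital account: debt forgiveness received from foreign official creditors 127.06.)

2320.61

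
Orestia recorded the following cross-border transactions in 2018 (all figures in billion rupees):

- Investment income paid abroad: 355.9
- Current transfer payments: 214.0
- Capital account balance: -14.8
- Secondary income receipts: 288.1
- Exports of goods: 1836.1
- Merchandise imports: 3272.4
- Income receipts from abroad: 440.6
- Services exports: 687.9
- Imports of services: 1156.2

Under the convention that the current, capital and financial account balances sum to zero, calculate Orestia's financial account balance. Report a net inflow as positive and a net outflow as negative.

Goods balance = 1836.1 - 3272.4 = -1436.3
Services balance = 687.9 - 1156.2 = -468.3
Trade balance (goods + services) = -1436.3 + (-468.3) = -1904.6
Net primary income = 440.6 - 355.9 = 84.7
Net secondary income = 288.1 - 214.0 = 74.1
Current account = -1904.6 + 84.7 + 74.1 = -1745.8
Financial account = -(-1745.8 + (-14.8)) = 1760.6

1760.6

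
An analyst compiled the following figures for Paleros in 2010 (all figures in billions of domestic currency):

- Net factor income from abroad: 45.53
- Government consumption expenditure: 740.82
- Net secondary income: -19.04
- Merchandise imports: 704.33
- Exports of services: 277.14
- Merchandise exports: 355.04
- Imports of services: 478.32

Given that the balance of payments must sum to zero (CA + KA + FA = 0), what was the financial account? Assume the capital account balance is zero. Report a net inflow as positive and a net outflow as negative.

Goods balance = 355.04 - 704.33 = -349.29
Services balance = 277.14 - 478.32 = -201.18
Trade balance (goods + services) = -349.29 + (-201.18) = -550.47
Net primary income = 45.53
Net secondary income = -19.04
Current account = -550.47 + 45.53 + (-19.04) = -523.98
Financial account = -(-523.98) = 523.98

523.98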